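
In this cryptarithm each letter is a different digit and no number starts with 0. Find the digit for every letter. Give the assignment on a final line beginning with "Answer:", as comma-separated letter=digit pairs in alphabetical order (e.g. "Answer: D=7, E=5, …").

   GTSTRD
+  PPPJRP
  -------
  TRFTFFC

Step 1. [col 1: D + P ≡ C (mod 10)] several values work for P in column 1 (D + P ≡ C (mod 10), carry-in 0); try P=3, so P=3.
Step 2. [col 1: D + P ≡ C (mod 10)] column 1 (D + P ≡ C (mod 10), carry-in 0) doesn't pin C yet; pick C=0 and continue ⇒ C=0.
Step 3. [col 1: D + P ≡ C (mod 10)] in column 1 we have D+P≡C with carry-in 0; given P=3, C=0 and digits 0,3 already taken and all letters distinct, that pins D to 7 ⇒ D=7.
Step 4. [col 2: R + R ≡ F (mod 10)] several values work for F in column 2 (R + R ≡ F (mod 10), carry-in 1); try F=5, so F=5.
Step 5. [T] the sum has 7 digits but both addends have 6; that extra leading digit T is the final carry, namely 1. So T=1.
Step 6. [col 2: R + R ≡ F (mod 10)] in column 2 we have R+R≡F with carry-in 1; given F=5 and digits 0,1,3,5,7 already taken and all letters distinct, that pins R to 2 ⇒ R=2.
Step 7. [col 3: T + J ≡ F (mod 10)] from column 3 (T=1, F=5, carry-in 0, digits 0,1,2,3,5,7 already taken and all letters distinct): J must equal 4, so J=4.
Step 8. [col 4: S + P ≡ T (mod 10)] column 4 reads S+P+carry(0)=T with P=3, T=1; with digits 0,1,2,3,4,5,7 already taken and all letters distinct, the only value for S is 8 ⇒ S=8.
Step 9. [col 6: G + P ≡ R (mod 10)] from column 6 (P=3, R=2, carry-in 0, digits 0,1,2,3,4,5,7,8 already taken and all letters distinct): G must equal 9, so G=9.

Answer: C=0, D=7, F=5, G=9, J=4, P=3, R=2, S=8, T=1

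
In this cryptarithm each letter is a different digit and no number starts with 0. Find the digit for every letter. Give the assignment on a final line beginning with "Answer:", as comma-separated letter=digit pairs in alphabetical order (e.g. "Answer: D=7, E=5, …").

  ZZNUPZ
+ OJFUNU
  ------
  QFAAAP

Step 1. [col 1: Z + U ≡ P (mod 10)] column 1 (Z + U ≡ P (mod 10), carry-in 0) doesn't pin U yet; pick U=4 and continue, so U=4.
Step 2. [col 1: Z + U ≡ P (mod 10)] Z=6 is one option consistent with column 1 (Z + U ≡ P (mod 10), carry-in 0) — take it ⇒ Z=6.
Step 3. [col 1: Z + U ≡ P (mod 10)] column 1: given Z=6, U=4, carry-in 0, and digits 4,6 already taken and all letters distinct, Z+U≡P (mod 10) forces P=0. So P=0.
Step 4. [col 2: P + N ≡ A (mod 10)] several values work for A in column 2 (P + N ≡ A (mod 10), carry-in 1); try A=8. So A=8.
Step 5. [col 2: P + N ≡ A (mod 10)] column 2 reads P+N+carry(1)=A with P=0, A=8; with digits 0,4,6,8 already taken and all letters distinct, the only value for N is 7, so N=7.
Step 6. [col 4: N + F ≡ A (mod 10)] column 4 reads N+F+carry(0)=A with N=7, A=8; with digits 0,4,6,7,8 already taken and all letters distinct, the only value for F is 1. So F=1.
Step 7. [col 5: Z + J ≡ F (mod 10)] in column 5 we have Z+J≡F with carry-in 0; given Z=6, F=1 and digits 0,1,4,6,7,8 already taken and all letters distinct, that pins J to 5, so J=5.
Step 8. [col 6: Z + O ≡ Q (mod 10)] in column 6 we have Z+O≡Q with carry-in 1; given Z=6 and digits 0,1,4,5,6,7,8 already taken and all letters distinct, that pins Q to 9 ⇒ Q=9.
Step 9. [col 6: Z + O ≡ Q (mod 10)] column 6: given Z=6, Q=9, carry-in 1, and digits 0,1,4,5,6,7,8,9 already taken and all letters distinct, Z+O≡Q (mod 10) forces O=2. So O=2.

Answer: A=8, F=1, J=5, N=7, O=2, P=0, Q=9, U=4, Z=6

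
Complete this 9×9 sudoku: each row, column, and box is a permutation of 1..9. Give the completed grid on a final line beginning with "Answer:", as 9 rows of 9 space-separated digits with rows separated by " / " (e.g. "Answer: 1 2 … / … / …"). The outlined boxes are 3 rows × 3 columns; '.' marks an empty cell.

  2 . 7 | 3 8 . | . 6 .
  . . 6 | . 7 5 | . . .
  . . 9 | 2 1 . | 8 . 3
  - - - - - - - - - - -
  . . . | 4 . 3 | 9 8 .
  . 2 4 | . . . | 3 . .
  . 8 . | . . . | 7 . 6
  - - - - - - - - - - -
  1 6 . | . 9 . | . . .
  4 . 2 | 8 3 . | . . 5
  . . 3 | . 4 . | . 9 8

Step 1. [r3c1∈{5}] nothing but 5 survives at r3c1 ⇒ r3c1=5.
Step 2. [r5c9∈{1}] r5c9 has the single candidate 1, so r5c9=1.
Step 3. [r7c9∈{2,4,7}] across col 9, 7 lands solely at r7c9 ⇒ r7c9=7.
Step 4. [r9c1∈{7}] r9c1 has the single candidate 7, so r9c1=7.
Step 5. [r6c8∈{2,4,5}] r6c8 is the only open cell in row 6 admitting 4 ⇒ r6c8=4.
Step 6. [r3c6∈{4,6}] r3c6 is the only open cell in row 3 admitting 6, so r3c6=6.
Step 7. [r8c8∈{1}] r8c8 has the single candidate 1. So r8c8=1.
Step 8. [r2c4∈{9}] only 9 remains possible at r2c4. So r2c4=9.
Step 9. [r7c4∈{5}] r7c4 has the single candidate 5 ⇒ r7c4=5.
Step 10. [r7c6∈{2}] r7c6's peers cover all but 2, so r7c6=2.
Step 11. [r9c4∈{1,6}] across box 8, 6 lands solely at r9c4. So r9c4=6.
Step 12. [r2c2∈{1,3,4}] r2c2 is the only open cell in col 2 admitting 3. So r2c2=3.
Step 13. [r2c7∈{1,2,4}] row 2 places 1 nowhere but r2c7, so r2c7=1.
Step 14. [r2c9∈{2,4}] in row 2, 4 fits only at r2c9, so r2c9=4.
Step 15. [r1c2∈{1,4}] row 1 places 1 nowhere but r1c2 ⇒ r1c2=1.
Step 16. [r6c4∈{1}] r6c4's peers cover all but 1 ⇒ r6c4=1.
Step 17. [r6c3∈{5}] nothing but 5 survives at r6c3, so r6c3=5.
Step 18. [r4c5∈{2,5,6}] across row 4, 5 lands solely at r4c5 ⇒ r4c5=5.
Step 19. [r5c6∈{7,8,9}] row 5 places 8 nowhere but r5c6, so r5c6=8.
Step 20. [r5c1∈{6,9}] row 5 places 9 nowhere but r5c1. So r5c1=9.
Step 21. [r9c7∈{2}] nothing but 2 survives at r9c7 ⇒ r9c7=2.
Step 22. [r4c9∈{2}] nothing but 2 survives at r4c9 ⇒ r4c9=2.
Step 23. [r9c6∈{1}] r9c6's peers cover all but 1. So r9c6=1.
Step 24. [r6c5∈{2}] nothing but 2 survives at r6c5 ⇒ r6c5=2.
Step 25. [r1c6∈{4}] r1c6 has the single candidate 4 ⇒ r1c6=4.
Step 26. [r9c2∈{5}] r9c2 has the single candidate 5. So r9c2=5.
Step 27. [r3c8∈{7}] r3c8 has the single candidate 7 ⇒ r3c8=7.
Step 28. [r6c1∈{3}] only 3 remains possible at r6c1. So r6c1=3.
Step 29. [r4c1∈{6}] r4c1 is down to just 6. So r4c1=6.
Step 30. [r5c5∈{6}] r5c5 has the single candidate 6, so r5c5=6.
Step 31. [r7c7∈{4}] only 4 remains possible at r7c7. So r7c7=4.
Step 32. [r3c2∈{4}] only 4 remains possible at r3c2 ⇒ r3c2=4.
Step 33. [r1c7∈{5}] r1c7's peers cover all but 5 ⇒ r1c7=5.
Step 34. [r8c2∈{9}] nothing but 9 survives at r8c2, so r8c2=9.
Step 35. [r7c3∈{8}] nothing but 8 survives at r7c3. So r7c3=8.
Step 36. [r2c8∈{2}] r2c8's peers cover all but 2. So r2c8=2.
Step 37. [r8c7∈{6}] r8c7 is down to just 6, so r8c7=6.
Step 38. [r4c2∈{7}] r4c2's peers cover all but 7 ⇒ r4c2=7.
Step 39. [r6c6∈{9}] nothing but 9 survives at r6c6 ⇒ r6c6=9.
Step 40. [r8c6∈{7}] only 7 remains possible at r8c6. So r8c6=7.
Step 41. [r5c8∈{5}] r5c8's peers cover all but 5, so r5c8=5.
Step 42. [r2c1∈{8}] only 8 remains possible at r2c1. So r2c1=8.
Step 43. [r5c4∈{7}] r5c4 is down to just 7. So r5c4=7.
Step 44. [r7c8∈{3}] r7c8's peers cover all but 3. So r7c8=3.
Step 45. [r4c3∈{1}] r4c3 is down to just 1, so r4c3=1.
Step 46. [r1c9∈{9}] r1c9's peers cover all but 9, so r1c9=9.

Answer: 2 1 7 3 8 4 5 6 9 / 8 3 6 9 7 5 1 2 4 / 5 4 9 2 1 6 8 7 3 / 6 7 1 4 5 3 9 8 2 / 9 2 4 7 6 8 3 5 1 / 3 8 5 1 2 9 7 4 6 / 1 6 8 5 9 2 4 3 7 / 4 9 2 8 3 7 6 1 5 / 7 5 3 6 4 1 2 9 8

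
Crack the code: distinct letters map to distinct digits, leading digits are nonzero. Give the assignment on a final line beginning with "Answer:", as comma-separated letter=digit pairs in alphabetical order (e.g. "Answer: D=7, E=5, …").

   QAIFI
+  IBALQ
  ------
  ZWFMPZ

Step 1. [col 1: I + Q ≡ Z (mod 10)] several values work for Z in column 1 (I + Q ≡ Z (mod 10), carry-in 0); try Z=1. So Z=1.
Step 2. [col 1: I + Q ≡ Z (mod 10)] Q=7 is one option consistent with column 1 (I + Q ≡ Z (mod 10), carry-in 0) — take it. So Q=7.
Step 3. [col 1: I + Q ≡ Z (mod 10)] from column 1 (Q=7, Z=1, carry-in 0, digits 1,7 already taken and all letters distinct): I must equal 4 ⇒ I=4.
Step 4. [col 2: F + L ≡ P (mod 10)] several values work for P in column 2 (F + L ≡ P (mod 10), carry-in 1); try P=9. So P=9.
Step 5. [col 2: F + L ≡ P (mod 10)] column 2 (F + L ≡ P (mod 10), carry-in 1) doesn't pin L yet; pick L=3 and continue, so L=3.
Step 6. [col 2: F + L ≡ P (mod 10)] column 2 reads F+L+carry(1)=P with L=3, P=9; with digits 1,3,4,7,9 already taken and all letters distinct, the only value for F is 5 ⇒ F=5.
Step 7. [col 3: I + A ≡ M (mod 10)] M=0 is one option consistent with column 3 (I + A ≡ M (mod 10), carry-in 0) — take it ⇒ M=0.
Step 8. [col 3: I + A ≡ M (mod 10)] column 3: given I=4, M=0, carry-in 0, and digits 0,1,3,4,5,7,9 already taken and all letters distinct, I+A≡M (mod 10) forces A=6 ⇒ A=6.
Step 9. [col 4: A + B ≡ F (mod 10)] column 4: given A=6, F=5, carry-in 1, and digits 0,1,3,4,5,6,7,9 already taken and all letters distinct, A+B≡F (mod 10) forces B=8, so B=8.
Step 10. [col 5: Q + I ≡ W (mod 10)] in column 5 we have Q+I≡W with carry-in 1; given Q=7, I=4 and digits 0,1,3,4,5,6,7,8,9 already taken and all letters distinct, that pins W to 2 ⇒ W=2.

Answer: A=6, B=8, F=5, I=4, L=3, M=0, P=9, Q=7, W=2, Z=1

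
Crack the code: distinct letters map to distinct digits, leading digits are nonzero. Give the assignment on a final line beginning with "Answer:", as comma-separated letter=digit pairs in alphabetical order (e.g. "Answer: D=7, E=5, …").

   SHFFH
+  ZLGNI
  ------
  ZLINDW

Step 1. [col 1: H + I ≡ W (mod 10)] I=3 is one option consistent with column 1 (H + I ≡ W (mod 10), carry-in 0) — take it, so I=3.
Step 2. [Z] Z is the leading digit of a 6-digit sum of two 5-digit numbers; the final carry is exactly 1 ⇒ Z=1.
Step 3. [col 1: H + I ≡ W (mod 10)] column 1 (H + I ≡ W (mod 10), carry-in 0) doesn't pin H yet; pick H=2 and continue, so H=2.
Step 4. [col 1: H + I ≡ W (mod 10)] from column 1 (H=2, I=3, carry-in 0, digits 1,2,3 already taken and all letters distinct): W must equal 5, so W=5.
Step 5. [col 2: F + N ≡ D (mod 10)] several values work for F in column 2 (F + N ≡ D (mod 10), carry-in 0); try F=8, so F=8.
Step 6. [col 2: F + N ≡ D (mod 10)] column 2 (F + N ≡ D (mod 10), carry-in 0) doesn't pin N yet; pick N=6 and continue ⇒ N=6.
Step 7. [col 2: F + N ≡ D (mod 10)] column 2: given F=8, N=6, carry-in 0, and digits 1,2,3,5,6,8 already taken and all letters distinct, F+N≡D (mod 10) forces D=4. So D=4.
Step 8. [col 3: F + G ≡ N (mod 10)] in column 3 we have F+G≡N with carry-in 1; given F=8, N=6 and digits 1,2,3,4,5,6,8 already taken and all letters distinct, that pins G to 7 ⇒ G=7.
Step 9. [col 4: H + L ≡ I (mod 10)] from column 4 (H=2, I=3, carry-in 1, digits 1,2,3,4,5,6,7,8 already taken and all letters distinct): L must equal 0, so L=0.
Step 10. [col 5: S + Z ≡ L (mod 10)] in column 5 we have S+Z≡L with carry-in 0; given Z=1, L=0 and digits 0,1,2,3,4,5,6,7,8 already taken and all letters distinct, that pins S to 9 ⇒ S=9.

Answer: D=4, F=8, G=7, H=2, I=3, L=0, N=6, S=9, W=5, Z=1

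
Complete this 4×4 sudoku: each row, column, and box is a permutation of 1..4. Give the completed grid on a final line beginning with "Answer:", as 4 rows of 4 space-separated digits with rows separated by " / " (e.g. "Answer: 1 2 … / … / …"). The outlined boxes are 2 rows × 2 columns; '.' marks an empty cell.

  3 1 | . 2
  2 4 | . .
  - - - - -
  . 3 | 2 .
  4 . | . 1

Step 1. [r2c4∈{3}] nothing but 3 survives at r2c4 ⇒ r2c4=3.
Step 2. [r4c3∈{3}] only 3 remains possible at r4c3. So r4c3=3.
Step 3. [r4c2∈{2}] nothing but 2 survives at r4c2 ⇒ r4c2=2.
Step 4. [r3c4∈{4}] only 4 remains possible at r3c4, so r3c4=4.
Step 5. [r2c3∈{1}] r2c3 has the single candidate 1, so r2c3=1.
Step 6. [r1c3∈{4}] r1c3 has the single candidate 4, so r1c3=4.
Step 7. [r3c1∈{1}] r3c1 is down to just 1 ⇒ r3c1=1.

Answer: 3 1 4 2 / 2 4 1 3 / 1 3 2 4 / 4 2 3 1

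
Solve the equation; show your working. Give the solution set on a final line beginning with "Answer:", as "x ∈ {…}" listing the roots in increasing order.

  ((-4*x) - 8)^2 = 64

Step 1. [((-4*x) - 8)^2 = 64] 64 ≥ 0, LHS is (·)² — take ±√ ⇒ sqrt: (-4*x) - 8 = 8 or -8.
Step 2. [(-4*x) - 8 = 8 or -8] 8 comes off first (add 8), so sub: -4*x = 16 or 0.
Step 3. [-4*x = 16 or 0] leading coefficient -4: divide by -4. So div: x = -4 or 0.

Answer: x ∈ {-4, 0}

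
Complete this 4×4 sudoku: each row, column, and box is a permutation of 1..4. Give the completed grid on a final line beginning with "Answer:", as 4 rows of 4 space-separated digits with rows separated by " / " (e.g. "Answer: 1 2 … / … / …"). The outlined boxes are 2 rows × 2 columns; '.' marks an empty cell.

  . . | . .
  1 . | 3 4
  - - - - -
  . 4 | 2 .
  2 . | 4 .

Step 1. [r3c1∈{3}] r3c1 has the single candidate 3. So r3c1=3.
Step 2. [r3c4∈{1}] only 1 remains possible at r3c4, so r3c4=1.
Step 3. [r1c2∈{2,3}] r1c2 is the only open cell in row 1 admitting 3 ⇒ r1c2=3.
Step 4. [r1c4∈{2}] r1c4 has the single candidate 2, so r1c4=2.
Step 5. [r1c3∈{1}] nothing but 1 survives at r1c3, so r1c3=1.
Step 6. [r1c1∈{4}] r1c1 is down to just 4, so r1c1=4.
Step 7. [r4c4∈{3}] only 3 remains possible at r4c4, so r4c4=3.
Step 8. [r4c2∈{1}] r4c2 has the single candidate 1, so r4c2=1.
Step 9. [r2c2∈{2}] r2c2 is down to just 2, so r2c2=2.

Answer: 4 3 1 2 / 1 2 3 4 / 3 4 2 1 / 2 1 4 3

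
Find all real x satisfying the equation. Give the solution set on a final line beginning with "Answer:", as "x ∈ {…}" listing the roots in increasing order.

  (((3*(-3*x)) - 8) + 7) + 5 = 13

Step 1. [(((3*(-3*x)) - 8) + 7) + 5 = 13] 5 comes off first (subtract 5). So sub: ((3*(-3*x)) - 8) + 7 = 8.
Step 2. [((3*(-3*x)) - 8) + 7 = 8] +7 is outermost — subtract 7 both sides, so sub: (3*(-3*x)) - 8 = 1.
Step 3. [(3*(-3*x)) - 8 = 1] add 8: x sits inside (… - 8) ⇒ sub: 3*(-3*x) = 9.
Step 4. [3*(-3*x) = 9] 3·(inner) — divide through by 3 ⇒ div: -3*x = 3.
Step 5. [-3*x = 3] -3 out front; divide by -3, so div: x = -1.

Answer: x ∈ {-1}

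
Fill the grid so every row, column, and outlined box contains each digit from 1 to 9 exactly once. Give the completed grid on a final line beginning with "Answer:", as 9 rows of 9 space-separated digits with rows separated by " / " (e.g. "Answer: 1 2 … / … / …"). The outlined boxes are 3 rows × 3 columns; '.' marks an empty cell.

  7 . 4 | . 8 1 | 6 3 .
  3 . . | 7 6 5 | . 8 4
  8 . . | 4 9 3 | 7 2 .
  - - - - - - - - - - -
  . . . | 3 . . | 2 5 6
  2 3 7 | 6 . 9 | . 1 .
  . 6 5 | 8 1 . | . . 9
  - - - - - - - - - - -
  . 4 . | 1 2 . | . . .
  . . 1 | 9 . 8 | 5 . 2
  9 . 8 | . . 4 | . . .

Step 1. [r1c2∈{2,5,9}] row 1 places 9 nowhere but r1c2 ⇒ r1c2=9.
Step 2. [r6c8∈{4,7}] across box 6, 7 lands solely at r6c8. So r6c8=7.
Step 3. [r7c6∈{6,7}] across col 6, 6 lands solely at r7c6. So r7c6=6.
Step 4. [r3c2∈{1,5}] in box 1, 5 fits only at r3c2 ⇒ r3c2=5.
Step 5. [r6c7∈{3,4}] r6c7 is the only open cell in row 6 admitting 3, so r6c7=3.
Step 6. [r2c2∈{1,2}] 1 has one home in box 1: r2c2 ⇒ r2c2=1.
Step 7. [r7c9∈{3,7,8}] across row 7, 7 lands solely at r7c9. So r7c9=7.
Step 8. [r7c7∈{8,9}] r7c7 is the only open cell in row 7 admitting 8, so r7c7=8.
Step 9. [r8c5∈{3,7}] 3 has one home in row 8: r8c5, so r8c5=3.
Step 10. [r9c5∈{5,7}] r9c5 is the only open cell in box 8 admitting 7, so r9c5=7.
Step 11. [r4c5∈{4}] nothing but 4 survives at r4c5, so r4c5=4.
Step 12. [r3c9∈{1}] r3c9's peers cover all but 1, so r3c9=1.
Step 13. [r9c8∈{6}] only 6 remains possible at r9c8. So r9c8=6.
Step 14. [r5c5∈{5}] r5c5 is down to just 5 ⇒ r5c5=5.
Step 15. [r7c8∈{9}] r7c8's peers cover all but 9 ⇒ r7c8=9.
Step 16. [r9c2∈{2}] r9c2 has the single candidate 2. So r9c2=2.
Step 17. [r4c6∈{7}] r4c6 is down to just 7 ⇒ r4c6=7.
Step 18. [r2c3∈{2}] r2c3's peers cover all but 2 ⇒ r2c3=2.
Step 19. [r6c6∈{2}] r6c6 is down to just 2. So r6c6=2.
Step 20. [r7c3∈{3}] r7c3 has the single candidate 3 ⇒ r7c3=3.
Step 21. [r8c8∈{4}] r8c8 has the single candidate 4 ⇒ r8c8=4.
Step 22. [r4c1∈{1}] nothing but 1 survives at r4c1 ⇒ r4c1=1.
Step 23. [r2c7∈{9}] nothing but 9 survives at r2c7, so r2c7=9.
Step 24. [r5c9∈{8}] r5c9 has the single candidate 8 ⇒ r5c9=8.
Step 25. [r9c9∈{3}] only 3 remains possible at r9c9, so r9c9=3.
Step 26. [r4c3∈{9}] nothing but 9 survives at r4c3. So r4c3=9.
Step 27. [r3c3∈{6}] r3c3 has the single candidate 6, so r3c3=6.
Step 28. [r1c4∈{2}] r1c4 has the single candidate 2 ⇒ r1c4=2.
Step 29. [r9c4∈{5}] r9c4 has the single candidate 5 ⇒ r9c4=5.
Step 30. [r6c1∈{4}] r6c1 is down to just 4, so r6c1=4.
Step 31. [r1c9∈{5}] r1c9's peers cover all but 5 ⇒ r1c9=5.
Step 32. [r7c1∈{5}] nothing but 5 survives at r7c1, so r7c1=5.
Step 33. [r8c1∈{6}] only 6 remains possible at r8c1, so r8c1=6.
Step 34. [r9c7∈{1}] nothing but 1 survives at r9c7, so r9c7=1.
Step 35. [r4c2∈{8}] nothing but 8 survives at r4c2 ⇒ r4c2=8.
Step 36. [r8c2∈{7}] r8c2 is down to just 7, so r8c2=7.
Step 37. [r5c7∈{4}] nothing but 4 survives at r5c7, so r5c7=4.

Answer: 7 9 4 2 8 1 6 3 5 / 3 1 2 7 6 5 9 8 4 / 8 5 6 4 9 3 7 2 1 / 1 8 9 3 4 7 2 5 6 / 2 3 7 6 5 9 4 1 8 / 4 6 5 8 1 2 3 7 9 / 5 4 3 1 2 6 8 9 7 / 6 7 1 9 3 8 5 4 2 / 9 2 8 5 7 4 1 6 3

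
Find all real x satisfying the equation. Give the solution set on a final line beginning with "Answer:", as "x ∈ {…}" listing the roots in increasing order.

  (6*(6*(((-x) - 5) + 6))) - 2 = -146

Step 1. [(6*(6*(((-x) - 5) + 6))) - 2 = -146] the outer -2 inverts by adding 2, so sub: 6*(6*(((-x) - 5) + 6)) = -144.
Step 2. [6*(6*(((-x) - 5) + 6)) = -144] 6 out front; divide by 6 ⇒ div: 6*(((-x) - 5) + 6) = -24.
Step 3. [6*(((-x) - 5) + 6) = -24] divide by the outer 6 ⇒ div: ((-x) - 5) + 6 = -4.
Step 4. [((-x) - 5) + 6 = -4] peel the +6: subtract 6 from each side, so sub: (-x) - 5 = -10.
Step 5. [(-x) - 5 = -10] -5 is outermost — add 5 both sides ⇒ sub: -x = -5.
Step 6. [-x = -5] LHS negated; negate both sides ⇒ neg: x = 5.

Answer: x ∈ {5}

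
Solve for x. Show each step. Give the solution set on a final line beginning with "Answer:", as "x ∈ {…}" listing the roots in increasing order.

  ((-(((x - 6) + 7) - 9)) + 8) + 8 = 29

Step 1. [((-(((x - 6) + 7) - 9)) + 8) + 8 = 29] +8 is outermost — subtract 8 both sides. So sub: (-(((x - 6) + 7) - 9)) + 8 = 21.
Step 2. [(-(((x - 6) + 7) - 9)) + 8 = 21] subtract 8: x sits inside (… + 8). So sub: -(((x - 6) + 7) - 9) = 13.
Step 3. [-(((x - 6) + 7) - 9) = 13] leading − — multiply by −1, so neg: ((x - 6) + 7) - 9 = -13.
Step 4. [((x - 6) + 7) - 9 = -13] 9 comes off first (add 9), so sub: (x - 6) + 7 = -4.
Step 5. [(x - 6) + 7 = -4] +7 is outermost — subtract 7 both sides. So sub: x - 6 = -11.
Step 6. [x - 6 = -11] add 6: x sits inside (… - 6), so sub: x = -5.

Answer: x ∈ {-5}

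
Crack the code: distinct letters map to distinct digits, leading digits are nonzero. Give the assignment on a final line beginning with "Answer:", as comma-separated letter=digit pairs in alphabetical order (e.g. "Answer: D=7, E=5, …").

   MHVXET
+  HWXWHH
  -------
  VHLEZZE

Step 1. [col 1: T + H ≡ E (mod 10)] several values work for E in column 1 (T + H ≡ E (mod 10), carry-in 0); try E=0. So E=0.
Step 2. [V] adding two 6-digit numbers gives at most 6+1 digits, and here it does — V is that final carry and must be 1. So V=1.
Step 3. [col 1: T + H ≡ E (mod 10)] column 1 (T + H ≡ E (mod 10), carry-in 0) doesn't pin H yet; pick H=4 and continue. So H=4.
Step 4. [col 1: T + H ≡ E (mod 10)] column 1 reads T+H+carry(0)=E with H=4, E=0; with digits 0,1,4 already taken and all letters distinct, the only value for T is 6, so T=6.
Step 5. [col 2: E + H ≡ Z (mod 10)] in column 2 we have E+H≡Z with carry-in 1; given E=0, H=4 and digits 0,1,4,6 already taken and all letters distinct, that pins Z to 5, so Z=5.
Step 6. [col 3: X + W ≡ Z (mod 10)] several values work for X in column 3 (X + W ≡ Z (mod 10), carry-in 0); try X=8, so X=8.
Step 7. [col 3: X + W ≡ Z (mod 10)] column 3: given X=8, Z=5, carry-in 0, and digits 0,1,4,5,6,8 already taken and all letters distinct, X+W≡Z (mod 10) forces W=7, so W=7.
Step 8. [col 5: H + W ≡ L (mod 10)] from column 5 (H=4, W=7, carry-in 1, digits 0,1,4,5,6,7,8 already taken and all letters distinct): L must equal 2. So L=2.
Step 9. [col 6: M + H ≡ H (mod 10)] from column 6 (H=4, carry-in 1, digits 0,1,2,4,5,6,7,8 already taken and all letters distinct): M must equal 9, so M=9.

Answer: E=0, H=4, L=2, M=9, T=6, V=1, W=7, X=8, Z=5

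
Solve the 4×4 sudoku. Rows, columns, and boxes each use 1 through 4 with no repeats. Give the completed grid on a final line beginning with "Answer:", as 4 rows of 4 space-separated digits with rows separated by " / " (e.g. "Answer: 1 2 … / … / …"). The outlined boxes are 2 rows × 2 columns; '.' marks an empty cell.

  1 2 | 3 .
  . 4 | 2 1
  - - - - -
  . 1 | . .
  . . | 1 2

Step 1. [r3c1∈{2,3,4}] in row 3, 2 fits only at r3c1 ⇒ r3c1=2.
Step 2. [r3c4∈{3,4}] row 3 places 3 nowhere but r3c4. So r3c4=3.
Step 3. [r2c1∈{3}] nothing but 3 survives at r2c1. So r2c1=3.
Step 4. [r4c1∈{4}] nothing but 4 survives at r4c1. So r4c1=4.
Step 5. [r3c3∈{4}] r3c3 is down to just 4. So r3c3=4.
Step 6. [r1c4∈{4}] r1c4's peers cover all but 4 ⇒ r1c4=4.
Step 7. [r4c2∈{3}] nothing but 3 survives at r4c2. So r4c2=3.

Answer: 1 2 3 4 / 3 4 2 1 / 2 1 4 3 / 4 3 1 2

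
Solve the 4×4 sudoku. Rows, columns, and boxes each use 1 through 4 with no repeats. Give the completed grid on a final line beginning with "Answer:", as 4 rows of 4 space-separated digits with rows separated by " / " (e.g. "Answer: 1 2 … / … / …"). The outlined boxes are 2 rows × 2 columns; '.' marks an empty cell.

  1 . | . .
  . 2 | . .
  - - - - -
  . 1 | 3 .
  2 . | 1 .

Step 1. [r2c3∈{4}] nothing but 4 survives at r2c3, so r2c3=4.
Step 2. [r4c2∈{3,4}] in row 4, 3 fits only at r4c2, so r4c2=3.
Step 3. [r1c4∈{2,3}] r1c4 is the only open cell in row 1 admitting 3. So r1c4=3.
Step 4. [r4c4∈{4}] r4c4 has the single candidate 4 ⇒ r4c4=4.
Step 5. [r2c1∈{3}] r2c1's peers cover all but 3, so r2c1=3.
Step 6. [r3c1∈{4}] nothing but 4 survives at r3c1 ⇒ r3c1=4.
Step 7. [r3c4∈{2}] r3c4 has the single candidate 2, so r3c4=2.
Step 8. [r2c4∈{1}] r2c4 is down to just 1. So r2c4=1.
Step 9. [r1c3∈{2}] r1c3 has the single candidate 2 ⇒ r1c3=2.
Step 10. [r1c2∈{4}] only 4 remains possible at r1c2, so r1c2=4.

Answer: 1 4 2 3 / 3 2 4 1 / 4 1 3 2 / 2 3 1 4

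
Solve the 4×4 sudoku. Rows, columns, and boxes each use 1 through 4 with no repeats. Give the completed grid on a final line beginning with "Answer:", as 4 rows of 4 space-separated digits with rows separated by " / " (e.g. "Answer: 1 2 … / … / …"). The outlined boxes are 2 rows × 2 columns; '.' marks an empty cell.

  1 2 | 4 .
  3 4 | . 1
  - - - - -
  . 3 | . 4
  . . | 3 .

Step 1. [r4c4∈{2}] only 2 remains possible at r4c4, so r4c4=2.
Step 2. [r4c2∈{1}] r4c2 has the single candidate 1, so r4c2=1.
Step 3. [r1c4∈{3}] r1c4 is down to just 3, so r1c4=3.
Step 4. [r4c1∈{4}] nothing but 4 survives at r4c1, so r4c1=4.
Step 5. [r3c3∈{1}] r3c3's peers cover all but 1. So r3c3=1.
Step 6. [r2c3∈{2}] r2c3's peers cover all but 2, so r2c3=2.
Step 7. [r3c1∈{2}] r3c1 has the single candidate 2, so r3c1=2.

Answer: 1 2 4 3 / 3 4 2 1 / 2 3 1 4 / 4 1 3 2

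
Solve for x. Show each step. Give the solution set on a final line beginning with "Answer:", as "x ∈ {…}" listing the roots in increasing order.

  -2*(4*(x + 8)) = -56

Step 1. [-2*(4*(x + 8)) = -56] divide by the outer -2, so div: 4*(x + 8) = 28.
Step 2. [4*(x + 8) = 28] divide by the outer 4, so div: x + 8 = 7.
Step 3. [x + 8 = 7] subtract 8: x sits inside (… + 8) ⇒ sub: x = -1.

Answer: x ∈ {-1}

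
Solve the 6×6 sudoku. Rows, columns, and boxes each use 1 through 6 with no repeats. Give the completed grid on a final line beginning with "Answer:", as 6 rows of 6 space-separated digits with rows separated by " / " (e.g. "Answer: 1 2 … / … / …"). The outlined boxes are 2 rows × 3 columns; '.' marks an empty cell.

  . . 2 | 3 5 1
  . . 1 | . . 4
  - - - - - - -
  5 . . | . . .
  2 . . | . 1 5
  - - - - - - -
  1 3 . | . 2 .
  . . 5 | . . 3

Step 1. [r2c5∈{6}] only 6 remains possible at r2c5 ⇒ r2c5=6.
Step 2. [r6c5∈{4}] nothing but 4 survives at r6c5. So r6c5=4.
Step 3. [r6c1∈{6}] r6c1's peers cover all but 6 ⇒ r6c1=6.
Step 4. [r1c2∈{4,6}] r1c2 is the only open cell in row 1 admitting 6. So r1c2=6.
Step 5. [r4c2∈{4}] r4c2 has the single candidate 4. So r4c2=4.
Step 6. [r4c4∈{6}] r4c4's peers cover all but 6. So r4c4=6.
Step 7. [r3c6∈{2}] r3c6 has the single candidate 2, so r3c6=2.
Step 8. [r4c3∈{3}] r4c3's peers cover all but 3, so r4c3=3.
Step 9. [r3c4∈{4}] r3c4 has the single candidate 4 ⇒ r3c4=4.
Step 10. [r3c2∈{1}] nothing but 1 survives at r3c2. So r3c2=1.
Step 11. [r5c3∈{4}] r5c3 has the single candidate 4 ⇒ r5c3=4.
Step 12. [r5c4∈{5}] r5c4's peers cover all but 5 ⇒ r5c4=5.
Step 13. [r1c1∈{4}] r1c1's peers cover all but 4 ⇒ r1c1=4.
Step 14. [r3c5∈{3}] only 3 remains possible at r3c5. So r3c5=3.
Step 15. [r6c4∈{1}] r6c4's peers cover all but 1, so r6c4=1.
Step 16. [r2c2∈{5}] r2c2 has the single candidate 5 ⇒ r2c2=5.
Step 17. [r2c1∈{3}] nothing but 3 survives at r2c1, so r2c1=3.
Step 18. [r5c6∈{6}] r5c6 has the single candidate 6 ⇒ r5c6=6.
Step 19. [r6c2∈{2}] r6c2 has the single candidate 2 ⇒ r6c2=2.
Step 20. [r2c4∈{2}] r2c4 has the single candidate 2, so r2c4=2.
Step 21. [r3c3∈{6}] only 6 remains possible at r3c3, so r3c3=6.

Answer: 4 6 2 3 5 1 / 3 5 1 2 6 4 / 5 1 6 4 3 2 / 2 4 3 6 1 5 / 1 3 4 5 2 6 / 6 2 5 1 4 3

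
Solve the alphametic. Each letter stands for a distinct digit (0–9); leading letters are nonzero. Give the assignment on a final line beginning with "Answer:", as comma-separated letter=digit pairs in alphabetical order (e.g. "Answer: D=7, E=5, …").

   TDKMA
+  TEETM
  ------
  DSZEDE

Step 1. [col 1: A + M ≡ E (mod 10)] column 1 (A + M ≡ E (mod 10), carry-in 0) doesn't pin M yet; pick M=3 and continue. So M=3.
Step 2. [col 1: A + M ≡ E (mod 10)] column 1 (A + M ≡ E (mod 10), carry-in 0) doesn't pin E yet; pick E=5 and continue. So E=5.
Step 3. [D] the sum has 6 digits but both addends have 5; that extra leading digit D is the final carry, namely 1. So D=1.
Step 4. [col 1: A + M ≡ E (mod 10)] column 1 reads A+M+carry(0)=E with M=3, E=5; with digits 1,3,5 already taken and all letters distinct, the only value for A is 2. So A=2.
Step 5. [col 2: M + T ≡ D (mod 10)] column 2: given M=3, D=1, carry-in 0, and digits 1,2,3,5 already taken and all letters distinct, M+T≡D (mod 10) forces T=8, so T=8.
Step 6. [col 3: K + E ≡ E (mod 10)] in column 3 we have K+E≡E with carry-in 1; given E=5 and digits 1,2,3,5,8 already taken and all letters distinct, that pins K to 9 ⇒ K=9.
Step 7. [col 4: D + E ≡ Z (mod 10)] column 4: given D=1, E=5, carry-in 1, and digits 1,2,3,5,8,9 already taken and all letters distinct, D+E≡Z (mod 10) forces Z=7. So Z=7.
Step 8. [col 5: T + T ≡ S (mod 10)] column 5: given T=8, carry-in 0, and digits 1,2,3,5,7,8,9 already taken and all letters distinct, T+T≡S (mod 10) forces S=6. So S=6.

Answer: A=2, D=1, E=5, K=9, M=3, S=6, T=8, Z=7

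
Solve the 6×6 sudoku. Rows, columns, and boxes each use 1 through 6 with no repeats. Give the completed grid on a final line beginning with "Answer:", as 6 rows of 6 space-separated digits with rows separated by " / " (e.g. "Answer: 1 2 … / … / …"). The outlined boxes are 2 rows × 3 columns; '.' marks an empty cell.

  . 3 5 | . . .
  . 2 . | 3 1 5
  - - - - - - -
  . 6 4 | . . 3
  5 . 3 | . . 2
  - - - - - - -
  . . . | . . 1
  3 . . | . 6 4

Step 1. [r4c2∈{1}] r4c2's peers cover all but 1 ⇒ r4c2=1.
Step 2. [r2c3∈{6}] r2c3 has the single candidate 6 ⇒ r2c3=6.
Step 3. [r5c3∈{2}] r5c3 is down to just 2, so r5c3=2.
Step 4. [r5c4∈{5}] nothing but 5 survives at r5c4 ⇒ r5c4=5.
Step 5. [r4c4∈{4,6}] in row 4, 6 fits only at r4c4. So r4c4=6.
Step 6. [r1c4∈{2,4}] in col 4, 4 fits only at r1c4. So r1c4=4.
Step 7. [r2c1∈{4}] r2c1 is down to just 4, so r2c1=4.
Step 8. [r3c1∈{2}] only 2 remains possible at r3c1 ⇒ r3c1=2.
Step 9. [r5c1∈{6}] r5c1's peers cover all but 6. So r5c1=6.
Step 10. [r1c6∈{6}] r1c6 has the single candidate 6 ⇒ r1c6=6.
Step 11. [r3c4∈{1}] r3c4 has the single candidate 1, so r3c4=1.
Step 12. [r5c2∈{4}] r5c2 is down to just 4 ⇒ r5c2=4.
Step 13. [r4c5∈{4}] nothing but 4 survives at r4c5 ⇒ r4c5=4.
Step 14. [r6c4∈{2}] r6c4 is down to just 2, so r6c4=2.
Step 15. [r1c1∈{1}] nothing but 1 survives at r1c1. So r1c1=1.
Step 16. [r5c5∈{3}] r5c5 is down to just 3 ⇒ r5c5=3.
Step 17. [r3c5∈{5}] only 5 remains possible at r3c5, so r3c5=5.
Step 18. [r1c5∈{2}] r1c5 is down to just 2 ⇒ r1c5=2.
Step 19. [r6c2∈{5}] r6c2 has the single candidate 5 ⇒ r6c2=5.
Step 20. [r6c3∈{1}] nothing but 1 survives at r6c3 ⇒ r6c3=1.

Answer: 1 3 5 4 2 6 / 4 2 6 3 1 5 / 2 6 4 1 5 3 / 5 1 3 6 4 2 / 6 4 2 5 3 1 / 3 5 1 2 6 4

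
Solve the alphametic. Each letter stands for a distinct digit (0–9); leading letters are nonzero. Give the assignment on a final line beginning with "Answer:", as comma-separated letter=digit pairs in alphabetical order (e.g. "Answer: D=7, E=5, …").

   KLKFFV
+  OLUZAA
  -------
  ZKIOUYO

Step 1. [Z] Z is the leading digit of a 7-digit sum of two 6-digit numbers; the final carry is exactly 1. So Z=1.
Step 2. [col 1: V + A ≡ O (mod 10)] no forcing yet in column 1 (carry-in 0); A=7 is free and consistent — try it, so A=7.
Step 3. [col 1: V + A ≡ O (mod 10)] column 1 (V + A ≡ O (mod 10), carry-in 0) doesn't pin V yet; pick V=2 and continue, so V=2.
Step 4. [col 1: V + A ≡ O (mod 10)] column 1 reads V+A+carry(0)=O with V=2, A=7; with digits 1,2,7 already taken and all letters distinct, the only value for O is 9 ⇒ O=9.
Step 5. [col 2: F + A ≡ Y (mod 10)] no forcing yet in column 2 (carry-in 0); F=3 is free and consistent — try it ⇒ F=3.
Step 6. [col 2: F + A ≡ Y (mod 10)] column 2 reads F+A+carry(0)=Y with F=3, A=7; with digits 1,2,3,7,9 already taken and all letters distinct, the only value for Y is 0, so Y=0.
Step 7. [col 3: F + Z ≡ U (mod 10)] in column 3 we have F+Z≡U with carry-in 1; given F=3, Z=1 and digits 0,1,2,3,7,9 already taken and all letters distinct, that pins U to 5. So U=5.
Step 8. [col 4: K + U ≡ O (mod 10)] from column 4 (U=5, O=9, carry-in 0, digits 0,1,2,3,5,7,9 already taken and all letters distinct): K must equal 4. So K=4.
Step 9. [col 5: L + L ≡ I (mod 10)] from column 5 (nothing yet, carry-in 0, digits 0,1,2,3,4,5,7,9 already taken and all letters distinct): L must equal 8, so L=8.
Step 10. [col 5: L + L ≡ I (mod 10)] from column 5 (L=8, carry-in 0, digits 0,1,2,3,4,5,7,8,9 already taken and all letters distinct): I must equal 6, so I=6.

Answer: A=7, F=3, I=6, K=4, L=8, O=9, U=5, V=2, Y=0, Z=1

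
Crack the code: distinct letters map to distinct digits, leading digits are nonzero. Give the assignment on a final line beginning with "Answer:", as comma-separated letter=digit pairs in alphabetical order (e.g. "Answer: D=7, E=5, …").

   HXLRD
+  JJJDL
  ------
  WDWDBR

Step 1. [W] adding two 5-digit numbers gives at most 5+1 digits, and here it does — W is that final carry and must be 1, so W=1.
Step 2. [col 1: D + L ≡ R (mod 10)] column 1 (D + L ≡ R (mod 10), carry-in 0) doesn't pin R yet; pick R=0 and continue ⇒ R=0.
Step 3. [col 1: D + L ≡ R (mod 10)] no forcing yet in column 1 (carry-in 0); L=8 is free and consistent — try it. So L=8.
Step 4. [col 1: D + L ≡ R (mod 10)] from column 1 (L=8, R=0, carry-in 0, digits 0,1,8 already taken and all letters distinct): D must equal 2. So D=2.
Step 5. [col 2: R + D ≡ B (mod 10)] from column 2 (R=0, D=2, carry-in 1, digits 0,1,2,8 already taken and all letters distinct): B must equal 3, so B=3.
Step 6. [col 3: L + J ≡ D (mod 10)] in column 3 we have L+J≡D with carry-in 0; given L=8, D=2 and digits 0,1,2,3,8 already taken and all letters distinct, that pins J to 4 ⇒ J=4.
Step 7. [col 4: X + J ≡ W (mod 10)] in column 4 we have X+J≡W with carry-in 1; given J=4, W=1 and digits 0,1,2,3,4,8 already taken and all letters distinct, that pins X to 6. So X=6.
Step 8. [col 5: H + J ≡ D (mod 10)] from column 5 (J=4, D=2, carry-in 1, digits 0,1,2,3,4,6,8 already taken and all letters distinct): H must equal 7, so H=7.

Answer: B=3, D=2, H=7, J=4, L=8, R=0, W=1, X=6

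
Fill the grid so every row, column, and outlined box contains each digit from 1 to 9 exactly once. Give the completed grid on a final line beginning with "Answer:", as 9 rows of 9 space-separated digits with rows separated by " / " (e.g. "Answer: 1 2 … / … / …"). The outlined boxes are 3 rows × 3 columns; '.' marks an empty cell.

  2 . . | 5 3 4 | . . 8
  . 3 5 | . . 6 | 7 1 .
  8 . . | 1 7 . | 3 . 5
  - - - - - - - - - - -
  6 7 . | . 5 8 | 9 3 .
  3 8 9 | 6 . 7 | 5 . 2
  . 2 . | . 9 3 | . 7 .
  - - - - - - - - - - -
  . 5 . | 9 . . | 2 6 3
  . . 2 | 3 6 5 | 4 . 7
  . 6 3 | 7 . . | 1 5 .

Step 1. [r6c4∈{4}] only 4 remains possible at r6c4. So r6c4=4.
Step 2. [r6c3∈{1}] r6c3 is down to just 1. So r6c3=1.
Step 3. [r1c8∈{9}] nothing but 9 survives at r1c8. So r1c8=9.
Step 4. [r2c1∈{4,9}] across row 2, 9 lands solely at r2c1 ⇒ r2c1=9.
Step 5. [r9c5∈{2,4,8}] row 9 places 8 nowhere but r9c5. So r9c5=8.
Step 6. [r7c1∈{1,4,7}] across col 1, 7 lands solely at r7c1 ⇒ r7c1=7.
Step 7. [r4c3∈{4}] r4c3 is down to just 4, so r4c3=4.
Step 8. [r3c8∈{2,4}] r3c8 is the only open cell in col 8 admitting 2. So r3c8=2.
Step 9. [r1c7∈{6}] r1c7 has the single candidate 6, so r1c7=6.
Step 10. [r8c2∈{1,9}] in row 8, 9 fits only at r8c2. So r8c2=9.
Step 11. [r2c4∈{2,8}] across row 2, 8 lands solely at r2c4. So r2c4=8.
Step 12. [r5c5∈{1}] nothing but 1 survives at r5c5, so r5c5=1.
Step 13. [r3c6∈{9}] r3c6 is down to just 9, so r3c6=9.
Step 14. [r9c6∈{2}] r9c6's peers cover all but 2. So r9c6=2.
Step 15. [r4c4∈{2}] r4c4 is down to just 2. So r4c4=2.
Step 16. [r9c1∈{4}] r9c1's peers cover all but 4 ⇒ r9c1=4.
Step 17. [r1c3∈{7}] r1c3 has the single candidate 7 ⇒ r1c3=7.
Step 18. [r7c5∈{4}] r7c5 has the single candidate 4, so r7c5=4.
Step 19. [r8c8∈{8}] r8c8's peers cover all but 8, so r8c8=8.
Step 20. [r6c7∈{8}] r6c7 is down to just 8 ⇒ r6c7=8.
Step 21. [r1c2∈{1}] r1c2 has the single candidate 1, so r1c2=1.
Step 22. [r2c9∈{4}] r2c9 has the single candidate 4. So r2c9=4.
Step 23. [r7c3∈{8}] r7c3 is down to just 8, so r7c3=8.
Step 24. [r3c2∈{4}] nothing but 4 survives at r3c2, so r3c2=4.
Step 25. [r2c5∈{2}] nothing but 2 survives at r2c5 ⇒ r2c5=2.
Step 26. [r7c6∈{1}] r7c6 has the single candidate 1. So r7c6=1.
Step 27. [r8c1∈{1}] r8c1's peers cover all but 1 ⇒ r8c1=1.
Step 28. [r4c9∈{1}] r4c9 has the single candidate 1. So r4c9=1.
Step 29. [r6c1∈{5}] r6c1's peers cover all but 5. So r6c1=5.
Step 30. [r5c8∈{4}] r5c8 has the single candidate 4, so r5c8=4.
Step 31. [r6c9∈{6}] r6c9 is down to just 6 ⇒ r6c9=6.
Step 32. [r3c3∈{6}] r3c3 is down to just 6. So r3c3=6.
Step 33. [r9c9∈{9}] r9c9 is down to just 9 ⇒ r9c9=9.

Answer: 2 1 7 5 3 4 6 9 8 / 9 3 5 8 2 6 7 1 4 / 8 4 6 1 7 9 3 2 5 / 6 7 4 2 5 8 9 3 1 / 3 8 9 6 1 7 5 4 2 / 5 2 1 4 9 3 8 7 6 / 7 5 8 9 4 1 2 6 3 / 1 9 2 3 6 5 4 8 7 / 4 6 3 7 8 2 1 5 9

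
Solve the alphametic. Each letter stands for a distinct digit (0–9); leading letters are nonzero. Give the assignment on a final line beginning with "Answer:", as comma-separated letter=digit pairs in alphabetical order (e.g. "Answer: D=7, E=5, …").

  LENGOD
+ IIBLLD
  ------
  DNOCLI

Step 1. [col 1: D + D ≡ I (mod 10)] column 1 (D + D ≡ I (mod 10), carry-in 0) doesn't pin D yet; pick D=6 and continue. So D=6.
Step 2. [col 1: D + D ≡ I (mod 10)] in column 1 we have D+D≡I with carry-in 0; given D=6 and digits 6 already taken and all letters distinct, that pins I to 2. So I=2.
Step 3. [col 2: O + L ≡ L (mod 10)] in column 2 we have O+L≡L with carry-in 1; given nothing yet and digits 2,6 already taken and all letters distinct, that pins O to 9. So O=9.
Step 4. [col 2: O + L ≡ L (mod 10)] no forcing yet in column 2 (carry-in 1); L=4 is free and consistent — try it. So L=4.
Step 5. [col 3: G + L ≡ C (mod 10)] column 3 (G + L ≡ C (mod 10), carry-in 1) doesn't pin G yet; pick G=8 and continue, so G=8.
Step 6. [col 3: G + L ≡ C (mod 10)] column 3 reads G+L+carry(1)=C with G=8, L=4; with digits 2,4,6,8,9 already taken and all letters distinct, the only value for C is 3, so C=3.
Step 7. [col 4: N + B ≡ O (mod 10)] no forcing yet in column 4 (carry-in 1); N=7 is free and consistent — try it ⇒ N=7.
Step 8. [col 4: N + B ≡ O (mod 10)] from column 4 (N=7, O=9, carry-in 1, digits 2,3,4,6,7,8,9 already taken and all letters distinct): B must equal 1. So B=1.
Step 9. [col 5: E + I ≡ N (mod 10)] in column 5 we have E+I≡N with carry-in 0; given I=2, N=7 and digits 1,2,3,4,6,7,8,9 already taken and all letters distinct, that pins E to 5. So E=5.

Answer: B=1, C=3, D=6, E=5, G=8, I=2, L=4, N=7, O=9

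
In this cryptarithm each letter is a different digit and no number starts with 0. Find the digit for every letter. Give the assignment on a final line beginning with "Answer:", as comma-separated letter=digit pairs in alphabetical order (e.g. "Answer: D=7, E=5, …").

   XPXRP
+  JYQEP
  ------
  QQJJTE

Step 1. [col 1: P + P ≡ E (mod 10)] column 1 (P + P ≡ E (mod 10), carry-in 0) doesn't pin P yet; pick P=9 and continue ⇒ P=9.
Step 2. [col 1: P + P ≡ E (mod 10)] column 1: given P=9, carry-in 0, and digits 9 already taken and all letters distinct, P+P≡E (mod 10) forces E=8 ⇒ E=8.
Step 3. [col 2: R + E ≡ T (mod 10)] column 2 (R + E ≡ T (mod 10), carry-in 1) doesn't pin R yet; pick R=3 and continue ⇒ R=3.
Step 4. [Q] adding two 5-digit numbers gives at most 5+1 digits, and here it does — Q is that final carry and must be 1, so Q=1.
Step 5. [col 2: R + E ≡ T (mod 10)] in column 2 we have R+E≡T with carry-in 1; given R=3, E=8 and digits 1,3,8,9 already taken and all letters distinct, that pins T to 2 ⇒ T=2.
Step 6. [col 3: X + Q ≡ J (mod 10)] X=4 is one option consistent with column 3 (X + Q ≡ J (mod 10), carry-in 1) — take it, so X=4.
Step 7. [col 3: X + Q ≡ J (mod 10)] from column 3 (X=4, Q=1, carry-in 1, digits 1,2,3,4,8,9 already taken and all letters distinct): J must equal 6 ⇒ J=6.
Step 8. [col 4: P + Y ≡ J (mod 10)] column 4 reads P+Y+carry(0)=J with P=9, J=6; with digits 1,2,3,4,6,8,9 already taken and all letters distinct, the only value for Y is 7 ⇒ Y=7.

Answer: E=8, J=6, P=9, Q=1, R=3, T=2, X=4, Y=7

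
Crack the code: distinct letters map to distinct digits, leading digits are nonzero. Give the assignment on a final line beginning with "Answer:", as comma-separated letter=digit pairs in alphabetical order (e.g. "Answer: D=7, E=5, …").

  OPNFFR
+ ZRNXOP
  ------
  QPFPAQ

Step 1. [col 1: R + P ≡ Q (mod 10)] no forcing yet in column 1 (carry-in 0); R=9 is free and consistent — try it. So R=9.
Step 2. [col 1: R + P ≡ Q (mod 10)] several values work for P in column 1 (R + P ≡ Q (mod 10), carry-in 0); try P=6 ⇒ P=6.
Step 3. [col 1: R + P ≡ Q (mod 10)] in column 1 we have R+P≡Q with carry-in 0; given R=9, P=6 and digits 6,9 already taken and all letters distinct, that pins Q to 5, so Q=5.
Step 4. [col 2: F + O ≡ A (mod 10)] A=8 is one option consistent with column 2 (F + O ≡ A (mod 10), carry-in 1) — take it ⇒ A=8.
Step 5. [col 2: F + O ≡ A (mod 10)] no forcing yet in column 2 (carry-in 1); F=4 is free and consistent — try it. So F=4.
Step 6. [col 2: F + O ≡ A (mod 10)] from column 2 (F=4, A=8, carry-in 1, digits 4,5,6,8,9 already taken and all letters distinct): O must equal 3, so O=3.
Step 7. [col 3: F + X ≡ P (mod 10)] column 3 reads F+X+carry(0)=P with F=4, P=6; with digits 3,4,5,6,8,9 already taken and all letters distinct, the only value for X is 2 ⇒ X=2.
Step 8. [col 4: N + N ≡ F (mod 10)] column 4 reads N+N+carry(0)=F with F=4; with digits 2,3,4,5,6,8,9 already taken and all letters distinct, the only value for N is 7, so N=7.
Step 9. [col 6: O + Z ≡ Q (mod 10)] column 6: given O=3, Q=5, carry-in 1, and digits 2,3,4,5,6,7,8,9 already taken and all letters distinct, O+Z≡Q (mod 10) forces Z=1. So Z=1.

Answer: A=8, F=4, N=7, O=3, P=6, Q=5, R=9, X=2, Z=1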